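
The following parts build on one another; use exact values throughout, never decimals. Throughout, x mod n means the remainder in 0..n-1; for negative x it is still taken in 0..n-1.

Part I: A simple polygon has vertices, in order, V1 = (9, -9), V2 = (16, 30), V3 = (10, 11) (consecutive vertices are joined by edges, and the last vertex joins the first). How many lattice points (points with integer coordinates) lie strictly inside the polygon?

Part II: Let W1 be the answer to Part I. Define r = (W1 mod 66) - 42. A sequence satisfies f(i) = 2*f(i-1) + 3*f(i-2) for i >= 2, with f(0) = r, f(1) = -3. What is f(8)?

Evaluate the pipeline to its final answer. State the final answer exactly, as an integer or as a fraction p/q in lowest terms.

Part I: cross terms: (9*30 - 16*-9)=414, (16*11 - 10*30)=-124, (10*-9 - 9*11)=-189; twice the area = |101| = 101; area = 101/2; boundary points = 1 + 1 + 1 = 3; strictly interior points = area - boundary/2 + 1 = 50; answer 50
Part II: W1 = 50; r = 8; f(2) = 2*(-3) + 3*(8) = 18; iterating: f(2)=18, f(3)=27, f(4)=108, f(5)=297, f(6)=918, f(7)=2727, f(8)=8208; answer 8208

8208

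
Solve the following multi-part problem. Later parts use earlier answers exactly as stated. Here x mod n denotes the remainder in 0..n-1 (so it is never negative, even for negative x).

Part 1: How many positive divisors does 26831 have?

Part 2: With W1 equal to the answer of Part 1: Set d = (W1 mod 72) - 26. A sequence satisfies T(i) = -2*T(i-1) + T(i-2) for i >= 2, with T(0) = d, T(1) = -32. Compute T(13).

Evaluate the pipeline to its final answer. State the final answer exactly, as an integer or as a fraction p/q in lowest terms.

-765832

Part 1: 26831 = 7 * 3833; number of divisors = (1+1) * (1+1) = 4; answer 4
Part 2: W1 = 4; d = -22; T(2) = -2*(-32) + 1*(-22) = 42; iterating: T(2)=42, T(3)=-116, T(4)=274, T(5)=-664, T(6)=1602, T(7)=-3868, T(8)=9338, T(9)=-22544, T(10)=54426, T(11)=-131396, T(12)=317218, T(13)=-765832; answer -765832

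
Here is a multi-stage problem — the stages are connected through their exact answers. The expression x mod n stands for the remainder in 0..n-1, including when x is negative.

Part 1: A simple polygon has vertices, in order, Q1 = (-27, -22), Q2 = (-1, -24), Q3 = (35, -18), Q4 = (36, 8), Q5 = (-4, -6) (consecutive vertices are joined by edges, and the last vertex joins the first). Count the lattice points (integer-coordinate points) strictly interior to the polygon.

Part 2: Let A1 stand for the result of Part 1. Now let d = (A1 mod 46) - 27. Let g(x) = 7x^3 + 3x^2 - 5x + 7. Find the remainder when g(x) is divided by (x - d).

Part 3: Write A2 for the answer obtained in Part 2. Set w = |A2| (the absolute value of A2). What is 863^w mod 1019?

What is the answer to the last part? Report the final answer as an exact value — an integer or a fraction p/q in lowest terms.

215

Part 1: cross terms: (-27*-24 - -1*-22)=626, (-1*-18 - 35*-24)=858, (35*8 - 36*-18)=928, (36*-6 - -4*8)=-184, (-4*-22 - -27*-6)=-74; twice the area = |2154| = 2154; area = 1077; boundary points = 2 + 6 + 1 + 2 + 1 = 12; strictly interior points = area - boundary/2 + 1 = 1072; answer 1072
Part 2: A1 = 1072; d = -13; remainder = value at the root: 7*(-13)^3 + 3*(-13)^2 - 5*(-13)^1 + 7 = (-15379) + (507) + (65) + (7) = -14800; answer -14800
Part 3: A2 = -14800; w = 14800; squarings mod 1019: 863^1=863, 863^2=899, 863^4=134, 863^8=633, 863^16=222, 863^32=372, 863^64=819, 863^128=259, 863^256=846, 863^512=378, 863^1024=224, 863^2048=245, 863^4096=923, 863^8192=45; 863^14800 = 863^16 * 863^64 * 863^128 * 863^256 * 863^2048 * 863^4096 * 863^8192 = 215 (mod 1019); answer 215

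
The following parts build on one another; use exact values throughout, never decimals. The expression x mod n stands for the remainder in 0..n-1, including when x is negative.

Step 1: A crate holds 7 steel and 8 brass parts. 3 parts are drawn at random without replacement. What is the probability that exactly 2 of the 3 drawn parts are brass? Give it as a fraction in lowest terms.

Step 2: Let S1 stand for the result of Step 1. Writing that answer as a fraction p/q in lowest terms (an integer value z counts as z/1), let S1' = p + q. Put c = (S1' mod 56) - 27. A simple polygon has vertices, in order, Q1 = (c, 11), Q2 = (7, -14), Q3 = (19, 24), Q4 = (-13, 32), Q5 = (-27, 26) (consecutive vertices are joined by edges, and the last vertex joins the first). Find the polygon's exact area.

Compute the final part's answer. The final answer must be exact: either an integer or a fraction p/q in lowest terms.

553

Step 1: total draws C(15,3) = 455; favorable C(8,2)*C(7,1) = 196; P = 28/65; answer 28/65
Step 2: S1 = 28/65; threaded value p + q = 93; c = 10; cross terms: (10*-14 - 7*11)=-217, (7*24 - 19*-14)=434, (19*32 - -13*24)=920, (-13*26 - -27*32)=526, (-27*11 - 10*26)=-557; twice the area = |1106| = 1106; area = 553; answer 553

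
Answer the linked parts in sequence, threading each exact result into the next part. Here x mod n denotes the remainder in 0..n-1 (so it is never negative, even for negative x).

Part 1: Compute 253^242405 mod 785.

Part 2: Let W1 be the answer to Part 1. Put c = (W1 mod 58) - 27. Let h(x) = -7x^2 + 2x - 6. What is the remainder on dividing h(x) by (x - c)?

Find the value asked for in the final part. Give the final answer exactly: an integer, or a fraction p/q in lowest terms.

-38

Part 1: squarings mod 785: 253^1=253, 253^2=424, 253^4=11, 253^8=121, 253^16=511, 253^32=501, 253^64=586, 253^128=351, 253^256=741, 253^512=366, 253^1024=506, 253^2048=126, 253^4096=176, 253^8192=361, 253^16384=11, 253^32768=121, 253^65536=511, 253^131072=501; 253^242405 = 253^1 * 253^4 * 253^32 * 253^64 * 253^128 * 253^512 * 253^4096 * 253^8192 * 253^32768 * 253^65536 * 253^131072 = 83 (mod 785); answer 83
Part 2: W1 = 83; c = -2; remainder = value at the root: -7*(-2)^2 + 2*(-2)^1 - 6 = (-28) + (-4) + (-6) = -38; answer -38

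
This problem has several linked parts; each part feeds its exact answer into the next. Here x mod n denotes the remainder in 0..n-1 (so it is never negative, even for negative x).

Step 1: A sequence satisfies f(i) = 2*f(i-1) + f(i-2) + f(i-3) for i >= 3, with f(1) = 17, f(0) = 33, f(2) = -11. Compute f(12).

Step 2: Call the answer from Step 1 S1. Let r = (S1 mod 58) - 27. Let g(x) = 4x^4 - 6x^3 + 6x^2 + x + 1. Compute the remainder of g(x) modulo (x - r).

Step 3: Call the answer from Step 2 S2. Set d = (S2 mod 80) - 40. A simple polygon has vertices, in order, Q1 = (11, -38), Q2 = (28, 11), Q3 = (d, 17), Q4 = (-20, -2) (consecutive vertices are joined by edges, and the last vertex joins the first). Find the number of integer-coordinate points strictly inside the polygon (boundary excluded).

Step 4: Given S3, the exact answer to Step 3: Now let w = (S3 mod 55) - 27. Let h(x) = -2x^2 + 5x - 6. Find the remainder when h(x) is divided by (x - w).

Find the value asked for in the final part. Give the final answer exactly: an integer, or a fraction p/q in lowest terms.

Step 1: f(3) = 2*(-11) + 1*(17) + 1*(33) = 28; iterating: f(3)=28, f(4)=62, f(5)=141, f(6)=372, f(7)=947, f(8)=2407, f(9)=6133, f(10)=15620, f(11)=39780, f(12)=101313; answer 101313
Step 2: S1 = 101313; r = 18; remainder = value at the root: 4*(18)^4 - 6*(18)^3 + 6*(18)^2 + 1*(18)^1 + 1 = (419904) + (-34992) + (1944) + (18) + (1) = 386875; answer 386875
Step 3: S2 = 386875; d = 35; cross terms: (11*11 - 28*-38)=1185, (28*17 - 35*11)=91, (35*-2 - -20*17)=270, (-20*-38 - 11*-2)=782; twice the area = |2328| = 2328; area = 1164; boundary points = 1 + 1 + 1 + 1 = 4; strictly interior points = area - boundary/2 + 1 = 1163; answer 1163
Step 4: S3 = 1163; w = -19; remainder = value at the root: -2*(-19)^2 + 5*(-19)^1 - 6 = (-722) + (-95) + (-6) = -823; answer -823

-823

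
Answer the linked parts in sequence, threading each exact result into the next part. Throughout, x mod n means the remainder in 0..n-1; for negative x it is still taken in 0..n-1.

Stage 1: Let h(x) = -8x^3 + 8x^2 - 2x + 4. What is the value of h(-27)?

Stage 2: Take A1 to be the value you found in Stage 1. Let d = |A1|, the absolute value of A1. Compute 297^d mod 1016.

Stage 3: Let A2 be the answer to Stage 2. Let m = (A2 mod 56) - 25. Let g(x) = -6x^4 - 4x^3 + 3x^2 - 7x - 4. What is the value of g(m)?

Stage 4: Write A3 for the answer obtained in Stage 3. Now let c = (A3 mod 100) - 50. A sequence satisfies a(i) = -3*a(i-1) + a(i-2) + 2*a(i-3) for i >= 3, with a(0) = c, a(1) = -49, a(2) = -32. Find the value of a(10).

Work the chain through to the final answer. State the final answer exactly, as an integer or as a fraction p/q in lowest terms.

5445

Stage 1: -8*(-27)^3 + 8*(-27)^2 - 2*(-27)^1 + 4 = (157464) + (5832) + (54) + (4) = 163354; answer 163354
Stage 2: A1 = 163354; d = 163354; squarings mod 1016: 297^1=297, 297^2=833, 297^4=977, 297^8=505, 297^16=9, 297^32=81, 297^64=465, 297^128=833, 297^256=977, 297^512=505, 297^1024=9, 297^2048=81, 297^4096=465, 297^8192=833, 297^16384=977, 297^32768=505, 297^65536=9, 297^131072=81; 297^163354 = 297^2 * 297^8 * 297^16 * 297^512 * 297^1024 * 297^2048 * 297^4096 * 297^8192 * 297^16384 * 297^131072 = 425 (mod 1016); answer 425
Stage 3: A2 = 425; m = 8; -6*(8)^4 - 4*(8)^3 + 3*(8)^2 - 7*(8)^1 - 4 = (-24576) + (-2048) + (192) + (-56) + (-4) = -26492; answer -26492
Stage 4: A3 = -26492; c = -42; a(3) = -3*(-32) + 1*(-49) + 2*(-42) = -37; iterating: a(3)=-37, a(4)=-19, a(5)=-44, a(6)=39, a(7)=-199, a(8)=548, a(9)=-1765, a(10)=5445; answer 5445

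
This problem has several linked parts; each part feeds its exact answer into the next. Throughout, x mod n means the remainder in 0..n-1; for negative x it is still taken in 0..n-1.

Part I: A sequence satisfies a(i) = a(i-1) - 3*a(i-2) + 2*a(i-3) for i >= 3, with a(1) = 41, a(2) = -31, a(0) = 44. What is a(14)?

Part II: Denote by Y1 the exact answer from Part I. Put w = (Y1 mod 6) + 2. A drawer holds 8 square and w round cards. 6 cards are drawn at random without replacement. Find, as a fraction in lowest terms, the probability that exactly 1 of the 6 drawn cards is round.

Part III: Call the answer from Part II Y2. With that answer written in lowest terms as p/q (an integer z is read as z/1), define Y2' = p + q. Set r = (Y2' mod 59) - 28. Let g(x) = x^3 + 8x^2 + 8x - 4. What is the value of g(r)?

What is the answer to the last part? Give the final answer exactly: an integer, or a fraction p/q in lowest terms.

Part I: a(3) = 1*(-31) - 3*(41) + 2*(44) = -66; iterating: a(3)=-66, a(4)=109, a(5)=245, a(6)=-214, a(7)=-731, a(8)=401, a(9)=2166, a(10)=-499, a(11)=-6195, a(12)=-366, a(13)=17221, a(14)=5929; answer 5929
Part II: Y1 = 5929; w = 3; total draws C(11,6) = 462; favorable C(3,1)*C(8,5) = 168; P = 4/11; answer 4/11
Part III: Y2 = 4/11; threaded value p + q = 15; r = -13; 1*(-13)^3 + 8*(-13)^2 + 8*(-13)^1 - 4 = (-2197) + (1352) + (-104) + (-4) = -953; answer -953

-953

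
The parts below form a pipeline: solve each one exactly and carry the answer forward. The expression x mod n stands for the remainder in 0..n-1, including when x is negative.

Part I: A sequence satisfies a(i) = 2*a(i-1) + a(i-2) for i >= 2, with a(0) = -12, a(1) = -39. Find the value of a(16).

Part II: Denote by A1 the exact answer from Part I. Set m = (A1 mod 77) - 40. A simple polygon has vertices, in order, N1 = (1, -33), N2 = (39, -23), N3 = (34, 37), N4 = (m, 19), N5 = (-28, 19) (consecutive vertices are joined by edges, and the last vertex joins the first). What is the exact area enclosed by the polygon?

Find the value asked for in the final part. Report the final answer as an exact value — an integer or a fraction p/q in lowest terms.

Part I: a(2) = 2*(-39) + 1*(-12) = -90; iterating: a(2)=-90, a(3)=-219, a(4)=-528, a(5)=-1275, a(6)=-3078, a(7)=-7431, a(8)=-17940, a(9)=-43311, a(10)=-104562, a(11)=-252435, a(12)=-609432, a(13)=-1471299, a(14)=-3552030, a(15)=-8575359, a(16)=-20702748; answer -20702748
Part II: A1 = -20702748; m = -29; cross terms: (1*-23 - 39*-33)=1264, (39*37 - 34*-23)=2225, (34*19 - -29*37)=1719, (-29*19 - -28*19)=-19, (-28*-33 - 1*19)=905; twice the area = |6094| = 6094; area = 3047; answer 3047

3047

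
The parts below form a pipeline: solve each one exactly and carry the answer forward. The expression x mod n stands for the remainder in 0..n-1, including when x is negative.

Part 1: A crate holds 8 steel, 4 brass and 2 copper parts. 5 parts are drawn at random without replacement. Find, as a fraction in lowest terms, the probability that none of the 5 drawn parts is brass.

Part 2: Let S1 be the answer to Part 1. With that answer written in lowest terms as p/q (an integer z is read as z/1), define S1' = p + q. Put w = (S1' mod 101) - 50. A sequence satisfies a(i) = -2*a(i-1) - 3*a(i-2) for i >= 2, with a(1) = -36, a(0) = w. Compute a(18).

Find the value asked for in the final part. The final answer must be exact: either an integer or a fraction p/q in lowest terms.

Part 1: total draws C(14,5) = 2002; favorable C(10,5) = 252; P = 18/143; answer 18/143
Part 2: S1 = 18/143; threaded value p + q = 161; w = 10; a(2) = -2*(-36) - 3*(10) = 42; iterating: a(2)=42, a(3)=24, a(4)=-174, a(5)=276, a(6)=-30, a(7)=-768, a(8)=1626, a(9)=-948, a(10)=-2982, a(11)=8808, a(12)=-8670, a(13)=-9084, a(14)=44178, a(15)=-61104, a(16)=-10326, a(17)=203964, a(18)=-376950; answer -376950

-376950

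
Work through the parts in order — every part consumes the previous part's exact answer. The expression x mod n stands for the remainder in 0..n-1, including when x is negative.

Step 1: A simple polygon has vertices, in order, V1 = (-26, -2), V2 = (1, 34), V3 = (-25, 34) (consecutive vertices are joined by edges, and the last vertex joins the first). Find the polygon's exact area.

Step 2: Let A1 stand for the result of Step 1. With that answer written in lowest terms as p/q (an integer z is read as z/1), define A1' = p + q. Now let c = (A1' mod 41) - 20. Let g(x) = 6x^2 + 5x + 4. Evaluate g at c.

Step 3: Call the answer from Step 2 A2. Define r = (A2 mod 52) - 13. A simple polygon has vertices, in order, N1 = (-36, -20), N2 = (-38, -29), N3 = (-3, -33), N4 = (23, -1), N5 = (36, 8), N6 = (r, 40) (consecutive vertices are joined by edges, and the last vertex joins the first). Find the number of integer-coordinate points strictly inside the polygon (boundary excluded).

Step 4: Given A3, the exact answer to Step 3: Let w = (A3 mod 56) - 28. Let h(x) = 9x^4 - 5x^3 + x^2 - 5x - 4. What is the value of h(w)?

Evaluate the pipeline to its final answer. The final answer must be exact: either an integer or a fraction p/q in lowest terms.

1480496

Step 1: cross terms: (-26*34 - 1*-2)=-882, (1*34 - -25*34)=884, (-25*-2 - -26*34)=934; twice the area = |936| = 936; area = 468; answer 468
Step 2: A1 = 468; threaded value p + q = 469; c = -2; 6*(-2)^2 + 5*(-2)^1 + 4 = (24) + (-10) + (4) = 18; answer 18
Step 3: A2 = 18; r = 5; cross terms: (-36*-29 - -38*-20)=284, (-38*-33 - -3*-29)=1167, (-3*-1 - 23*-33)=762, (23*8 - 36*-1)=220, (36*40 - 5*8)=1400, (5*-20 - -36*40)=1340; twice the area = |5173| = 5173; area = 5173/2; boundary points = 1 + 1 + 2 + 1 + 1 + 1 = 7; strictly interior points = area - boundary/2 + 1 = 2584; answer 2584
Step 4: A3 = 2584; w = -20; 9*(-20)^4 - 5*(-20)^3 + 1*(-20)^2 - 5*(-20)^1 - 4 = (1440000) + (40000) + (400) + (100) + (-4) = 1480496; answer 1480496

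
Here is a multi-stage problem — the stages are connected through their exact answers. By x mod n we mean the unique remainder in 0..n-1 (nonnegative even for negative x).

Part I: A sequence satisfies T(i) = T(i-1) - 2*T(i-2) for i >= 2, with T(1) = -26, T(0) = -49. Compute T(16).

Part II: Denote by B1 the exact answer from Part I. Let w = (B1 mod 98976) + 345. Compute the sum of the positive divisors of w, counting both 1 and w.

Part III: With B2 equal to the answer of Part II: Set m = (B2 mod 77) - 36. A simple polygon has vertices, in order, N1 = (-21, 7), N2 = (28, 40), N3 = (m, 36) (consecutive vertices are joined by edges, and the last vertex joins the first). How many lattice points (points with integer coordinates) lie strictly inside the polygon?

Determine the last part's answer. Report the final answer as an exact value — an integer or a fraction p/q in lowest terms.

Part I: T(2) = 1*(-26) - 2*(-49) = 72; iterating: T(2)=72, T(3)=124, T(4)=-20, T(5)=-268, T(6)=-228, T(7)=308, T(8)=764, T(9)=148, T(10)=-1380, T(11)=-1676, T(12)=1084, T(13)=4436, T(14)=2268, T(15)=-6604, T(16)=-11140; answer -11140
Part II: B1 = -11140; w = 88181; 88181 = 109 * 809; sigma = (1 + 109) * (1 + 809) = 110 * 810 = 89100; answer 89100
Part III: B2 = 89100; m = -25; cross terms: (-21*40 - 28*7)=-1036, (28*36 - -25*40)=2008, (-25*7 - -21*36)=581; twice the area = |1553| = 1553; area = 1553/2; boundary points = 1 + 1 + 1 = 3; strictly interior points = area - boundary/2 + 1 = 776; answer 776

776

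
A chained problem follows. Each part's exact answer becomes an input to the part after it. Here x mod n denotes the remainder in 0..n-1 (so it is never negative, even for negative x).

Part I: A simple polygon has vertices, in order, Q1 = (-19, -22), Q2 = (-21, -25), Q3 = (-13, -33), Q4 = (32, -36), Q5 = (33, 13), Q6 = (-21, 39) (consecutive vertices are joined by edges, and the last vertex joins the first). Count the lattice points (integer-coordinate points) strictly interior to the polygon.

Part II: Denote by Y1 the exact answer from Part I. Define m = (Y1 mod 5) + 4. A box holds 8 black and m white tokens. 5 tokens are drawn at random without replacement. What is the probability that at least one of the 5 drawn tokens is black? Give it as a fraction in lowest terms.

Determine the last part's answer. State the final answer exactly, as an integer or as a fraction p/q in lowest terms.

Part I: cross terms: (-19*-25 - -21*-22)=13, (-21*-33 - -13*-25)=368, (-13*-36 - 32*-33)=1524, (32*13 - 33*-36)=1604, (33*39 - -21*13)=1560, (-21*-22 - -19*39)=1203; twice the area = |6272| = 6272; area = 3136; boundary points = 1 + 8 + 3 + 1 + 2 + 1 = 16; strictly interior points = area - boundary/2 + 1 = 3129; answer 3129
Part II: Y1 = 3129; m = 8; total draws C(16,5) = 4368; complement C(8,5) = 56; favorable 4368 - 56 = 4312; P = 77/78; answer 77/78

77/78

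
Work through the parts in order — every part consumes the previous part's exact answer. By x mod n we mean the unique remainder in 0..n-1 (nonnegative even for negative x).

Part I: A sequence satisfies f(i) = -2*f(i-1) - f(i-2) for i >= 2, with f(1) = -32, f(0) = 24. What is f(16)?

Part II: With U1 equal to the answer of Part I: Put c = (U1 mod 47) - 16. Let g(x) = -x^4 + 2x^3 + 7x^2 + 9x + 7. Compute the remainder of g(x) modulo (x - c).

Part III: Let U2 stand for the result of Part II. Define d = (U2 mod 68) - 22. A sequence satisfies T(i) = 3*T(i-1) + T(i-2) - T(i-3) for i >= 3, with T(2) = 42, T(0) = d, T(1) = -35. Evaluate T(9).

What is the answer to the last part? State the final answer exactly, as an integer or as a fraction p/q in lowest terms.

130753

Part I: f(2) = -2*(-32) - 1*(24) = 40; iterating: f(2)=40, f(3)=-48, f(4)=56, f(5)=-64, f(6)=72, f(7)=-80, f(8)=88, f(9)=-96, f(10)=104, f(11)=-112, f(12)=120, f(13)=-128, f(14)=136, f(15)=-144, f(16)=152; answer 152
Part II: U1 = 152; c = -5; remainder = value at the root: -1*(-5)^4 + 2*(-5)^3 + 7*(-5)^2 + 9*(-5)^1 + 7 = (-625) + (-250) + (175) + (-45) + (7) = -738; answer -738
Part III: U2 = -738; d = -12; T(3) = 3*(42) + 1*(-35) - 1*(-12) = 103; iterating: T(3)=103, T(4)=386, T(5)=1219, T(6)=3940, T(7)=12653, T(8)=40680, T(9)=130753; answer 130753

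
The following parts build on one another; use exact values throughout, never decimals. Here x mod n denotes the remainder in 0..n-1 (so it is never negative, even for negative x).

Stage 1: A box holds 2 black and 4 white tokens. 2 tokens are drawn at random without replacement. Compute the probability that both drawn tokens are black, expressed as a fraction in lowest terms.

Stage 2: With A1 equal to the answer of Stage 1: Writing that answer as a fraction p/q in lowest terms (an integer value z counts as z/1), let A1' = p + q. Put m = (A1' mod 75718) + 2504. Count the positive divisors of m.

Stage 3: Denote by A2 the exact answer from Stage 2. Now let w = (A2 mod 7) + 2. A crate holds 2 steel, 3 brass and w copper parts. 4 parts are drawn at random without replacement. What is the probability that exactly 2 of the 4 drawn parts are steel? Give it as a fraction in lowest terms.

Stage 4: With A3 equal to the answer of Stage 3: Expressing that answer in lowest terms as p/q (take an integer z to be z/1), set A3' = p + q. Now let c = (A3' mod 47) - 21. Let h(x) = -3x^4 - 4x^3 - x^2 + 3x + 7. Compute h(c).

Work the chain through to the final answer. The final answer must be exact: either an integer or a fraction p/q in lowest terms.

-5894

Stage 1: total draws C(6,2) = 15; favorable C(2,2) = 1; P = 1/15; answer 1/15
Stage 2: A1 = 1/15; threaded value p + q = 16; m = 2520; 2520 = 2^3 * 3^2 * 5 * 7; number of divisors = (3+1) * (2+1) * (1+1) * (1+1) = 48; answer 48
Stage 3: A2 = 48; w = 8; total draws C(13,4) = 715; favorable C(2,2)*C(11,2) = 55; P = 1/13; answer 1/13
Stage 4: A3 = 1/13; threaded value p + q = 14; c = -7; -3*(-7)^4 - 4*(-7)^3 - 1*(-7)^2 + 3*(-7)^1 + 7 = (-7203) + (1372) + (-49) + (-21) + (7) = -5894; answer -5894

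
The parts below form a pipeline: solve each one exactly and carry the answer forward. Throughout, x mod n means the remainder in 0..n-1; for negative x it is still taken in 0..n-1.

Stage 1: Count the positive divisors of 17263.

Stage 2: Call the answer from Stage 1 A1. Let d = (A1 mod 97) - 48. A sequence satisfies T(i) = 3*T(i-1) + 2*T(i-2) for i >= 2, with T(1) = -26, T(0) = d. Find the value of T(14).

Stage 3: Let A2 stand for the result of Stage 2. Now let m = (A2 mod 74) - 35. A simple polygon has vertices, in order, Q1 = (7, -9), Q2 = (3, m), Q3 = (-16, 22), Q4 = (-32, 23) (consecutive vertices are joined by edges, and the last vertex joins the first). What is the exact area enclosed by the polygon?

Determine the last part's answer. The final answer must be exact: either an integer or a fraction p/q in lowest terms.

625/2

Stage 1: 17263 = 61 * 283; number of divisors = (1+1) * (1+1) = 4; answer 4
Stage 2: A1 = 4; d = -44; T(2) = 3*(-26) + 2*(-44) = -166; iterating: T(2)=-166, T(3)=-550, T(4)=-1982, T(5)=-7046, T(6)=-25102, T(7)=-89398, T(8)=-318398, T(9)=-1133990, T(10)=-4038766, T(11)=-14384278, T(12)=-51230366, T(13)=-182459654, T(14)=-649839694; answer -649839694
Stage 3: A2 = -649839694; m = 3; cross terms: (7*3 - 3*-9)=48, (3*22 - -16*3)=114, (-16*23 - -32*22)=336, (-32*-9 - 7*23)=127; twice the area = |625| = 625; area = 625/2; answer 625/2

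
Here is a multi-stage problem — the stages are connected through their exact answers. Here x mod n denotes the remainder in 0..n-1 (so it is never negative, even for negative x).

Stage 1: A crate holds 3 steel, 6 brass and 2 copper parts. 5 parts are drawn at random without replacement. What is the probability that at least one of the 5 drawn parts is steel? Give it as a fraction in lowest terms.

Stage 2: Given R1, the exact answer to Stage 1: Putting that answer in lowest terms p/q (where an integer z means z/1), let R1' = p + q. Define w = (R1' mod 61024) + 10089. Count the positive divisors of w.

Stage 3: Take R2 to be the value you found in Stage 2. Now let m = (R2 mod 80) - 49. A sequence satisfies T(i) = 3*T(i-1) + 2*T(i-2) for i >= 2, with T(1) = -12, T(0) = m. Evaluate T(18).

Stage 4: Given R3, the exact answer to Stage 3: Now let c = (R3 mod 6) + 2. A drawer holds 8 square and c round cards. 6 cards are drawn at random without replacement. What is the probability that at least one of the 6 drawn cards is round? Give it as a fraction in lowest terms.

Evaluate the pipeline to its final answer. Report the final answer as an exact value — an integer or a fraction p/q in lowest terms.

32/33

Stage 1: total draws C(11,5) = 462; complement C(8,5) = 56; favorable 462 - 56 = 406; P = 29/33; answer 29/33
Stage 2: R1 = 29/33; threaded value p + q = 62; w = 10151; 10151 is prime, so its only divisors are 1 and 10151; count = 2; answer 2
Stage 3: R2 = 2; m = -47; T(2) = 3*(-12) + 2*(-47) = -130; iterating: T(2)=-130, T(3)=-414, T(4)=-1502, T(5)=-5334, T(6)=-19006, T(7)=-67686, T(8)=-241070, T(9)=-858582, T(10)=-3057886, T(11)=-10890822, T(12)=-38788238, T(13)=-138146358, T(14)=-492015550, T(15)=-1752339366, T(16)=-6241049198, T(17)=-22227826326, T(18)=-79165577374; answer -79165577374
Stage 4: R3 = -79165577374; c = 4; total draws C(12,6) = 924; complement C(8,6) = 28; favorable 924 - 28 = 896; P = 32/33; answer 32/33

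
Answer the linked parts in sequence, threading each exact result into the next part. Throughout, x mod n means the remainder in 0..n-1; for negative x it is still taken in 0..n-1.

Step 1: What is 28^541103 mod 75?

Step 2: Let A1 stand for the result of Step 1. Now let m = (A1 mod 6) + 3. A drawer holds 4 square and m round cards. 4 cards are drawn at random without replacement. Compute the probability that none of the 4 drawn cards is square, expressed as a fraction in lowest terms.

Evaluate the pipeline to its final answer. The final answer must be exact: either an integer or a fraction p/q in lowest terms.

7/66

Step 1: squarings mod 75: 28^1=28, 28^2=34, 28^4=31, 28^8=61, 28^16=46, 28^32=16, 28^64=31, 28^128=61, 28^256=46, 28^512=16, 28^1024=31, 28^2048=61, 28^4096=46, 28^8192=16, 28^16384=31, 28^32768=61, 28^65536=46, 28^131072=16, 28^262144=31, 28^524288=61; 28^541103 = 28^1 * 28^2 * 28^4 * 28^8 * 28^32 * 28^128 * 28^256 * 28^16384 * 28^524288 = 52 (mod 75); answer 52
Step 2: A1 = 52; m = 7; total draws C(11,4) = 330; favorable C(7,4) = 35; P = 7/66; answer 7/66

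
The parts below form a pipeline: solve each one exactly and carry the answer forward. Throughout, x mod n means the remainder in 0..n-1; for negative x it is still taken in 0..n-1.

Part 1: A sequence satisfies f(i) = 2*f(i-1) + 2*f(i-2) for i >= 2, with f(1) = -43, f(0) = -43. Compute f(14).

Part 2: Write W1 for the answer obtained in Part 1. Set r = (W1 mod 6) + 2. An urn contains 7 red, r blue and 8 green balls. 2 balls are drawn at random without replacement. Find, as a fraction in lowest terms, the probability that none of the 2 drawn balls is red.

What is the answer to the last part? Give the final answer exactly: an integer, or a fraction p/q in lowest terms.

Part 1: f(2) = 2*(-43) + 2*(-43) = -172; iterating: f(2)=-172, f(3)=-430, f(4)=-1204, f(5)=-3268, f(6)=-8944, f(7)=-24424, f(8)=-66736, f(9)=-182320, f(10)=-498112, f(11)=-1360864, f(12)=-3717952, f(13)=-10157632, f(14)=-27751168; answer -27751168
Part 2: W1 = -27751168; r = 4; total draws C(19,2) = 171; favorable C(12,2) = 66; P = 22/57; answer 22/57

22/57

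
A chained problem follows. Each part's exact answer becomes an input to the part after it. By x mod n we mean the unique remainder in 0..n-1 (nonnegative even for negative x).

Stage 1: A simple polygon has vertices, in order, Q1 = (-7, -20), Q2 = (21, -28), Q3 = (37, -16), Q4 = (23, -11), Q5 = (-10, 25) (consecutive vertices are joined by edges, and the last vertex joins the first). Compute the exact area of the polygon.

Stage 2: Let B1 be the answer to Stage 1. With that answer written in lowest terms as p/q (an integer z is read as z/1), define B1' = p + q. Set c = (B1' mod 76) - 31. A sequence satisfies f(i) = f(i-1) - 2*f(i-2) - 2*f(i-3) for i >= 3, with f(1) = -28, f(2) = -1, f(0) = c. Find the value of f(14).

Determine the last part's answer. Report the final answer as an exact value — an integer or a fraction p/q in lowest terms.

-10891

Stage 1: cross terms: (-7*-28 - 21*-20)=616, (21*-16 - 37*-28)=700, (37*-11 - 23*-16)=-39, (23*25 - -10*-11)=465, (-10*-20 - -7*25)=375; twice the area = |2117| = 2117; area = 2117/2; answer 2117/2
Stage 2: B1 = 2117/2; threaded value p + q = 2119; c = 36; f(3) = 1*(-1) - 2*(-28) - 2*(36) = -17; iterating: f(3)=-17, f(4)=41, f(5)=77, f(6)=29, f(7)=-207, f(8)=-419, f(9)=-63, f(10)=1189, f(11)=2153, f(12)=-99, f(13)=-6783, f(14)=-10891; answer -10891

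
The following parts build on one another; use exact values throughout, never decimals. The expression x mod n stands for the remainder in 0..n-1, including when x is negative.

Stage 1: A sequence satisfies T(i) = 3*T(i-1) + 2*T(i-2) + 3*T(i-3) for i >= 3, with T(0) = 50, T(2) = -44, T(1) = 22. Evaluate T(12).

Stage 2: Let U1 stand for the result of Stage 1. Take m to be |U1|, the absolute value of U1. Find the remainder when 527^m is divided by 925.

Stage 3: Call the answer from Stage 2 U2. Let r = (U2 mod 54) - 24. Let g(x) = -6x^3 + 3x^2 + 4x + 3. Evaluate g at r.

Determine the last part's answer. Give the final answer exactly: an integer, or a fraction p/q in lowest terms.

Stage 1: T(3) = 3*(-44) + 2*(22) + 3*(50) = 62; iterating: T(3)=62, T(4)=164, T(5)=484, T(6)=1966, T(7)=7358, T(8)=27458, T(9)=102988, T(10)=385954, T(11)=1446212, T(12)=5419508; answer 5419508
Stage 2: U1 = 5419508; m = 5419508; squarings mod 925: 527^1=527, 527^2=229, 527^4=641, 527^8=181, 527^16=386, 527^32=71, 527^64=416, 527^128=81, 527^256=86, 527^512=921, 527^1024=16, 527^2048=256, 527^4096=786, 527^8192=821, 527^16384=641, 527^32768=181, 527^65536=386, 527^131072=71, 527^262144=416, 527^524288=81, 527^1048576=86, 527^2097152=921, 527^4194304=16; 527^5419508 = 527^4 * 527^16 * 527^32 * 527^64 * 527^128 * 527^256 * 527^4096 * 527^8192 * 527^32768 * 527^131072 * 527^1048576 * 527^4194304 = 256 (mod 925); answer 256
Stage 3: U2 = 256; r = 16; -6*(16)^3 + 3*(16)^2 + 4*(16)^1 + 3 = (-24576) + (768) + (64) + (3) = -23741; answer -23741

-23741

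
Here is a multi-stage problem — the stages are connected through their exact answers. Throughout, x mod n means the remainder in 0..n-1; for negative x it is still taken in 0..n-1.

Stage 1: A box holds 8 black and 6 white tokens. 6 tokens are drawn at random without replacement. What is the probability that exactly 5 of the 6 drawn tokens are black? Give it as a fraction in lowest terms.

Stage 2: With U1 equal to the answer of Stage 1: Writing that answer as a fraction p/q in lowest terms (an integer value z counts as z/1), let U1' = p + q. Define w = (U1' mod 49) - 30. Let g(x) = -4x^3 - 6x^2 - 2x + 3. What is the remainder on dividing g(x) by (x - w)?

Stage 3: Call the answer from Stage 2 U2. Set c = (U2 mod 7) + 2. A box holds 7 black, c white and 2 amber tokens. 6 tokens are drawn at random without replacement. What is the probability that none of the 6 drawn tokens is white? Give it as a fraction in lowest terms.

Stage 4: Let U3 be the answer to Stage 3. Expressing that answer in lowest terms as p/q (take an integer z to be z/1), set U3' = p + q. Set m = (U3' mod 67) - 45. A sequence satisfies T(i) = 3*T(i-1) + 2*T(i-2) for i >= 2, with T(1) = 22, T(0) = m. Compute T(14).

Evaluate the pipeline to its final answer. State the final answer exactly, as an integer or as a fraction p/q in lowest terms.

51649418

Stage 1: total draws C(14,6) = 3003; favorable C(8,5)*C(6,1) = 336; P = 16/143; answer 16/143
Stage 2: U1 = 16/143; threaded value p + q = 159; w = -18; remainder = value at the root: -4*(-18)^3 - 6*(-18)^2 - 2*(-18)^1 + 3 = (23328) + (-1944) + (36) + (3) = 21423; answer 21423
Stage 3: U2 = 21423; c = 5; total draws C(14,6) = 3003; favorable C(9,6) = 84; P = 4/143; answer 4/143
Stage 4: U3 = 4/143; threaded value p + q = 147; m = -32; T(2) = 3*(22) + 2*(-32) = 2; iterating: T(2)=2, T(3)=50, T(4)=154, T(5)=562, T(6)=1994, T(7)=7106, T(8)=25306, T(9)=90130, T(10)=321002, T(11)=1143266, T(12)=4071802, T(13)=14501938, T(14)=51649418; answer 51649418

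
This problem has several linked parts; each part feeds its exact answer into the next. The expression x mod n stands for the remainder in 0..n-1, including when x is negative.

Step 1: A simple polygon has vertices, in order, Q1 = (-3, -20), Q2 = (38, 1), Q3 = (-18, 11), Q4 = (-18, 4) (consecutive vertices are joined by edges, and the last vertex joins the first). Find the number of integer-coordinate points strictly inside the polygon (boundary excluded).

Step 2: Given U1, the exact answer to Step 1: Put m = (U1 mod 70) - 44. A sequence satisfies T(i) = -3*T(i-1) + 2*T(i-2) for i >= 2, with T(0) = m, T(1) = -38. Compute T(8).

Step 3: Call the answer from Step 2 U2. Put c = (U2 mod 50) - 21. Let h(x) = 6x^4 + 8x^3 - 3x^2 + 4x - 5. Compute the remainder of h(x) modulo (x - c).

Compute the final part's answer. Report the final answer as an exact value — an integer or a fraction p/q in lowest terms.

153226

Step 1: cross terms: (-3*1 - 38*-20)=757, (38*11 - -18*1)=436, (-18*4 - -18*11)=126, (-18*-20 - -3*4)=372; twice the area = |1691| = 1691; area = 1691/2; boundary points = 1 + 2 + 7 + 3 = 13; strictly interior points = area - boundary/2 + 1 = 840; answer 840
Step 2: U1 = 840; m = -44; T(2) = -3*(-38) + 2*(-44) = 26; iterating: T(2)=26, T(3)=-154, T(4)=514, T(5)=-1850, T(6)=6578, T(7)=-23434, T(8)=83458; answer 83458
Step 3: U2 = 83458; c = -13; remainder = value at the root: 6*(-13)^4 + 8*(-13)^3 - 3*(-13)^2 + 4*(-13)^1 - 5 = (171366) + (-17576) + (-507) + (-52) + (-5) = 153226; answer 153226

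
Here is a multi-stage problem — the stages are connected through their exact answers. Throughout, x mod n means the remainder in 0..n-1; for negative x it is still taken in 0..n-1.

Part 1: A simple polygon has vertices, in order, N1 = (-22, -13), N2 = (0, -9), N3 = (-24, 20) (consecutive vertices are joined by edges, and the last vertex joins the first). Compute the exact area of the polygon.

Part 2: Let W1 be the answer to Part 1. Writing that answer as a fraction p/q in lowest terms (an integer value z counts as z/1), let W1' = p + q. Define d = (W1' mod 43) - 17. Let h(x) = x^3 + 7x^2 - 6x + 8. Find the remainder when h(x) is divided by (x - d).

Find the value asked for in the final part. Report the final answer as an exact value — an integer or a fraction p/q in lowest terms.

652

Part 1: cross terms: (-22*-9 - 0*-13)=198, (0*20 - -24*-9)=-216, (-24*-13 - -22*20)=752; twice the area = |734| = 734; area = 367; answer 367
Part 2: W1 = 367; threaded value p + q = 368; d = 7; remainder = value at the root: 1*(7)^3 + 7*(7)^2 - 6*(7)^1 + 8 = (343) + (343) + (-42) + (8) = 652; answer 652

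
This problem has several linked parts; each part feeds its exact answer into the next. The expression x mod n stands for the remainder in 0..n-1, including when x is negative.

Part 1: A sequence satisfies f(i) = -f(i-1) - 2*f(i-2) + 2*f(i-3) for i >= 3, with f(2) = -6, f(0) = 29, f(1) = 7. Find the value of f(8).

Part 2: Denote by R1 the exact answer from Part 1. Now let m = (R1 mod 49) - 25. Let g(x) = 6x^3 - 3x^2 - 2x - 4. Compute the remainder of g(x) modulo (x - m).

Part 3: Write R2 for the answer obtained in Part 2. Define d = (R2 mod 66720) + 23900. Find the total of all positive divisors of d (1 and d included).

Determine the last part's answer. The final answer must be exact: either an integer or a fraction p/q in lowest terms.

Part 1: f(3) = -1*(-6) - 2*(7) + 2*(29) = 50; iterating: f(3)=50, f(4)=-24, f(5)=-88, f(6)=236, f(7)=-108, f(8)=-540; answer -540
Part 2: R1 = -540; m = 23; remainder = value at the root: 6*(23)^3 - 3*(23)^2 - 2*(23)^1 - 4 = (73002) + (-1587) + (-46) + (-4) = 71365; answer 71365
Part 3: R2 = 71365; d = 28545; 28545 = 3 * 5 * 11 * 173; sigma = (1 + 3) * (1 + 5) * (1 + 11) * (1 + 173) = 4 * 6 * 12 * 174 = 50112; answer 50112

50112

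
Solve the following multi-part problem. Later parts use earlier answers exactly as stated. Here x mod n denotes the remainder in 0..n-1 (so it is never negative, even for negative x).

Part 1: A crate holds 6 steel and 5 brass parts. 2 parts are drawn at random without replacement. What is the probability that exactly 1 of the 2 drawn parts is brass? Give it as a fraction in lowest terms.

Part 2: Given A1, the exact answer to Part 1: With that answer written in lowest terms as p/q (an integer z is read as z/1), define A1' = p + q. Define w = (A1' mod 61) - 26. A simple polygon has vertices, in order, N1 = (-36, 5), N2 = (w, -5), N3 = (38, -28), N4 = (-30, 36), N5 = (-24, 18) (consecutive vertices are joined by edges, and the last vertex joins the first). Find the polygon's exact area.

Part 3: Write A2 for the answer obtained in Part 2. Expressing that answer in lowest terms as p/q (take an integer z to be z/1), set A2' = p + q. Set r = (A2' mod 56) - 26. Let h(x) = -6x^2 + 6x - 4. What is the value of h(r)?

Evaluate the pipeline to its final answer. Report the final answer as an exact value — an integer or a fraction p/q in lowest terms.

Part 1: total draws C(11,2) = 55; favorable C(5,1)*C(6,1) = 30; P = 6/11; answer 6/11
Part 2: A1 = 6/11; threaded value p + q = 17; w = -9; cross terms: (-36*-5 - -9*5)=225, (-9*-28 - 38*-5)=442, (38*36 - -30*-28)=528, (-30*18 - -24*36)=324, (-24*5 - -36*18)=528; twice the area = |2047| = 2047; area = 2047/2; answer 2047/2
Part 3: A2 = 2047/2; threaded value p + q = 2049; r = 7; -6*(7)^2 + 6*(7)^1 - 4 = (-294) + (42) + (-4) = -256; answer -256

-256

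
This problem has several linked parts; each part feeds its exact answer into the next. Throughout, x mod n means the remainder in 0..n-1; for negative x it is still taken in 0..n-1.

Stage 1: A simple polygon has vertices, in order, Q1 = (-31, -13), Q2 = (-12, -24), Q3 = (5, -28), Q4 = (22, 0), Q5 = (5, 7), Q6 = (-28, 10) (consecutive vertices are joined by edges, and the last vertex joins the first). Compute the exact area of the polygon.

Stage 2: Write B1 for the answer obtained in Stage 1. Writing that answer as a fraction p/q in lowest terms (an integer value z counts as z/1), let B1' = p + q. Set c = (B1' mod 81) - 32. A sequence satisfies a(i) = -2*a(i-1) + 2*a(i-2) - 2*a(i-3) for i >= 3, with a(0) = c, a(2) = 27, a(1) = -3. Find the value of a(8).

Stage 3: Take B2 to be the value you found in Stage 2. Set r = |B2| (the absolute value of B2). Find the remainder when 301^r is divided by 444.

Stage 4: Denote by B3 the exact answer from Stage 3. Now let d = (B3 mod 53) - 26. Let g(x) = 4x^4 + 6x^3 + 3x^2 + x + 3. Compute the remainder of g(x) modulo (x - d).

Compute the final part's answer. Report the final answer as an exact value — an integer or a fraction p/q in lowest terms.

22107

Stage 1: cross terms: (-31*-24 - -12*-13)=588, (-12*-28 - 5*-24)=456, (5*0 - 22*-28)=616, (22*7 - 5*0)=154, (5*10 - -28*7)=246, (-28*-13 - -31*10)=674; twice the area = |2734| = 2734; area = 1367; answer 1367
Stage 2: B1 = 1367; threaded value p + q = 1368; c = 40; a(3) = -2*(27) + 2*(-3) - 2*(40) = -140; iterating: a(3)=-140, a(4)=340, a(5)=-1014, a(6)=2988, a(7)=-8684, a(8)=25372; answer 25372
Stage 3: B2 = 25372; r = 25372; squarings mod 444: 301^1=301, 301^2=25, 301^4=181, 301^8=349, 301^16=145, 301^32=157, 301^64=229, 301^128=49, 301^256=181, 301^512=349, 301^1024=145, 301^2048=157, 301^4096=229, 301^8192=49, 301^16384=181; 301^25372 = 301^4 * 301^8 * 301^16 * 301^256 * 301^512 * 301^8192 * 301^16384 = 229 (mod 444); answer 229
Stage 4: B3 = 229; d = -9; remainder = value at the root: 4*(-9)^4 + 6*(-9)^3 + 3*(-9)^2 + 1*(-9)^1 + 3 = (26244) + (-4374) + (243) + (-9) + (3) = 22107; answer 22107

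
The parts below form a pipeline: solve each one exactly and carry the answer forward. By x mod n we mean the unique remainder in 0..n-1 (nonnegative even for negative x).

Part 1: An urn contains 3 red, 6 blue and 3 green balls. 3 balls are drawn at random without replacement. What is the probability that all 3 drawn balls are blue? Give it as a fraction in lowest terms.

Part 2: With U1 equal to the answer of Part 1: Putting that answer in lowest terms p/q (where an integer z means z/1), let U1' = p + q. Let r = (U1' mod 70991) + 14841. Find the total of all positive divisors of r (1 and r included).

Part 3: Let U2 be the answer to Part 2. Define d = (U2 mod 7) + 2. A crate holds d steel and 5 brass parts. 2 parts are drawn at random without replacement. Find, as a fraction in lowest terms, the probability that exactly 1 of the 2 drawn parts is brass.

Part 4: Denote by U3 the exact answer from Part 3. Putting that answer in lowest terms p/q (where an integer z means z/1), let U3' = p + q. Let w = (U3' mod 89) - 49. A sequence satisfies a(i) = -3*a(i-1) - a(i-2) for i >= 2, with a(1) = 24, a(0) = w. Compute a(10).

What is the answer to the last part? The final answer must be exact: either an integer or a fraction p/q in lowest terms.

Part 1: total draws C(12,3) = 220; favorable C(6,3) = 20; P = 1/11; answer 1/11
Part 2: U1 = 1/11; threaded value p + q = 12; r = 14853; 14853 = 3 * 4951; sigma = (1 + 3) * (1 + 4951) = 4 * 4952 = 19808; answer 19808
Part 3: U2 = 19808; d = 7; total draws C(12,2) = 66; favorable C(5,1)*C(7,1) = 35; P = 35/66; answer 35/66
Part 4: U3 = 35/66; threaded value p + q = 101; w = -37; a(2) = -3*(24) - 1*(-37) = -35; iterating: a(2)=-35, a(3)=81, a(4)=-208, a(5)=543, a(6)=-1421, a(7)=3720, a(8)=-9739, a(9)=25497, a(10)=-66752; answer -66752

-66752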